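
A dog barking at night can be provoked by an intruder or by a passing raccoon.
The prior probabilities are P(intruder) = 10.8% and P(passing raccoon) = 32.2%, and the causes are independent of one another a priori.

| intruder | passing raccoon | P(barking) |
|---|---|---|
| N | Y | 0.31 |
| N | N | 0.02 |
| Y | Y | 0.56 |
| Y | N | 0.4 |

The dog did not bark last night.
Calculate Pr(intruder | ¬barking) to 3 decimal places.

Pr(intruder | ¬barking) ≈ 0.070

Numerator (weight on configurations with intruder): 0.043934 + 0.015301 = 0.059235
Normalizer over all consistent configurations: 0.98·0.892·0.678 + 0.69·0.892·0.322 + 0.6·0.108·0.678 + 0.44·0.108·0.322 = 0.850100
P(intruder | ¬barking) = 0.059235/0.850100 ≈ 0.070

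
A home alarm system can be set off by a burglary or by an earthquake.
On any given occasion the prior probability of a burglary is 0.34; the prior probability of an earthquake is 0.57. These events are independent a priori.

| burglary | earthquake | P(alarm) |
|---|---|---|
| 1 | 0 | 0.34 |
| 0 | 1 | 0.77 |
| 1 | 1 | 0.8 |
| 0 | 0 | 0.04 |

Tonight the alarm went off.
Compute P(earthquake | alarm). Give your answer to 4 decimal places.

Weight on earthquake=true, given the evidence: 0.289674 + 0.155040 = 0.444714
Denominator P(alarm): 0.04*0.66*0.43 + 0.77*0.66*0.57 + 0.34*0.34*0.43 + 0.8*0.34*0.57 = 0.505774
Posterior = 0.444714 / 0.505774 ≈ 0.8793

P(earthquake | alarm) ≈ 0.8793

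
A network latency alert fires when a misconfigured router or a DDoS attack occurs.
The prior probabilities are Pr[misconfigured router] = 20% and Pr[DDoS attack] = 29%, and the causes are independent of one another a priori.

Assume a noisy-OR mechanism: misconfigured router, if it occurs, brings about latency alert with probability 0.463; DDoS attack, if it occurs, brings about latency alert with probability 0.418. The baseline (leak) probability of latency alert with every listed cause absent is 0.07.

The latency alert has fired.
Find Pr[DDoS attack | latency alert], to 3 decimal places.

Pr[DDoS attack | latency alert] ≈ 0.571

Under noisy-OR, P(latency alert | causes) = 1 − (1−0.07)·∏(1−qᵢ) over the active causes.
P(latency alert) = 0.07*0.8*0.71 + 0.45874*0.8*0.29 + 0.50059*0.2*0.71 + 0.709343*0.2*0.29 = 0.039760 + 0.106428 + 0.071084 + 0.041142 = 0.258414
The DDoS attack-present share is 0.106428 + 0.041142 = 0.147570.
So P(DDoS attack | latency alert) = 0.147570/0.258414 ≈ 0.571.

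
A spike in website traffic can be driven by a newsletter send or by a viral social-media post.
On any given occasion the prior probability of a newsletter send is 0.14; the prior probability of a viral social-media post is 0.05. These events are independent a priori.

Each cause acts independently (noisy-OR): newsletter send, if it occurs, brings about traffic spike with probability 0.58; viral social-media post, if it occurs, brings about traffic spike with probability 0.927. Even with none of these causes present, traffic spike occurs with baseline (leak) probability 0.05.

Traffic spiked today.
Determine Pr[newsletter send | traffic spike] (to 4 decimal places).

Pr[newsletter send | traffic spike] ≈ 0.5175

Under noisy-OR, P(traffic spike | causes) = 1 − (1−0.05)·∏(1−qᵢ) over the active causes.
For the numerator, keep only newsletter send=true terms: 0.079933 + 0.006796 = 0.086729
The normalizing constant is 0.05×0.86×0.95 + 0.93065×0.86×0.05 + 0.601×0.14×0.95 + 0.970873×0.14×0.05 = 0.167597
Posterior = 0.086729 / 0.167597 ≈ 0.5175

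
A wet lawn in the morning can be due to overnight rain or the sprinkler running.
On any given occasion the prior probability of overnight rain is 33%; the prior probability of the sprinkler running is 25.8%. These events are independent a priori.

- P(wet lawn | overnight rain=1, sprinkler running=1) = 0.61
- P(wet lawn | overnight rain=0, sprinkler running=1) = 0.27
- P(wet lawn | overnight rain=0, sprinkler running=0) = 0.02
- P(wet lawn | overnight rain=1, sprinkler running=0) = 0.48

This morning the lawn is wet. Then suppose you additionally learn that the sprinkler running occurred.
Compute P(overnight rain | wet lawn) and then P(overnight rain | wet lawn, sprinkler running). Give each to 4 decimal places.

P(overnight rain | wet lawn) ≈ 0.7496; P(overnight rain | wet lawn, sprinkler running) ≈ 0.5267

For the numerator, keep only overnight rain=true terms: 0.117533 + 0.051935 = 0.169468
The normalizing constant is 0.02*0.67*0.742 + 0.27*0.67*0.258 + 0.48*0.33*0.742 + 0.61*0.33*0.258 = 0.226083
P(overnight rain | wet lawn) = 0.169468/0.226083 ≈ 0.7496

With the extra evidence:
Enumerate both values of overnight rain and weight by the priors:
  P(wet lawn | sprinkler running) = 0.27×0.67 + 0.61×0.33
        = 0.180900 + 0.201300 = 0.382200
Keeping only the overnight rain-present terms gives 0.201300, so
  P(overnight rain | wet lawn, sprinkler running) = 0.201300 / 0.382200 ≈ 0.5267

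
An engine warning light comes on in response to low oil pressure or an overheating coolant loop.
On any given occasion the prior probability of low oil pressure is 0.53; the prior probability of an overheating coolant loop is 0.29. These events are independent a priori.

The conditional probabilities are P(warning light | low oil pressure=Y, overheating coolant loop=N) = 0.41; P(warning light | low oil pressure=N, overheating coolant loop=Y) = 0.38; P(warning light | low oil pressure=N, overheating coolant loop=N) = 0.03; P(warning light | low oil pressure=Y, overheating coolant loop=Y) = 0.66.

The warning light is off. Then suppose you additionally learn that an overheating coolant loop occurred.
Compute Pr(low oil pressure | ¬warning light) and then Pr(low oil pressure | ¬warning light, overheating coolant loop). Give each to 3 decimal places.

Pr(low oil pressure | ¬warning light) ≈ 0.402; Pr(low oil pressure | ¬warning light, overheating coolant loop) ≈ 0.382

For the numerator, keep only low oil pressure=true terms: 0.222017 + 0.052258 = 0.274275
The normalizing constant is 0.97·0.47·0.71 + 0.62·0.47·0.29 + 0.59·0.53·0.71 + 0.34·0.53·0.29 = 0.682470
Posterior = 0.274275 / 0.682470 ≈ 0.402

With the extra evidence:
For the numerator, keep only low oil pressure=true terms: 0.34×0.53 = 0.180200
Normalizer over all consistent configurations: 0.62×0.47 + 0.34×0.53 = 0.471600
P(low oil pressure | ¬warning light, overheating coolant loop) = 0.180200/0.471600 ≈ 0.382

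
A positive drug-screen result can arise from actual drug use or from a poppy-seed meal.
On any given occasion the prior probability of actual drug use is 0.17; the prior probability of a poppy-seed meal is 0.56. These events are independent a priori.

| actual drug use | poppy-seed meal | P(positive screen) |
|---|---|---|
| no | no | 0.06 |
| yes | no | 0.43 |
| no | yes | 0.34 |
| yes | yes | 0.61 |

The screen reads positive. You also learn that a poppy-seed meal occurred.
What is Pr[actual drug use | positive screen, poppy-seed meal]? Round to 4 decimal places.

Pr[actual drug use | positive screen, poppy-seed meal] ≈ 0.2687

Numerator (weight on configurations with actual drug use): 0.61*0.17 = 0.103700
Denominator P(positive screen | poppy-seed meal): 0.34*0.83 + 0.61*0.17 = 0.385900
Posterior = 0.103700 / 0.385900 ≈ 0.2687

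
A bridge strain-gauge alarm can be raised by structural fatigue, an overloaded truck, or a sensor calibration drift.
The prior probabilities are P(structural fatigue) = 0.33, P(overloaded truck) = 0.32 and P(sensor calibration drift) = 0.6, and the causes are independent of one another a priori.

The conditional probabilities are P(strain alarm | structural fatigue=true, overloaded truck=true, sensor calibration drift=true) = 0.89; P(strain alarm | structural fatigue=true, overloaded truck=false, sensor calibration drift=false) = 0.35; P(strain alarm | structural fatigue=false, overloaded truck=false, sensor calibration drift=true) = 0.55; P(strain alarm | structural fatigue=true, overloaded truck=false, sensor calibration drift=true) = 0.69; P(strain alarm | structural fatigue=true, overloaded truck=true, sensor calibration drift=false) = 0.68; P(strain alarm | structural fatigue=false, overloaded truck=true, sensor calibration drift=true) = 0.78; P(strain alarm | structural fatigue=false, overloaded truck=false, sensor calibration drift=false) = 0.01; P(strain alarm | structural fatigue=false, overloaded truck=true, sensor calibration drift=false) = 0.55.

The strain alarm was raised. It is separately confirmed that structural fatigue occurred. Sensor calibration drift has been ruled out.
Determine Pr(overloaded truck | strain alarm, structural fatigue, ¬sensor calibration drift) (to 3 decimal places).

Pr(overloaded truck | strain alarm, structural fatigue, ¬sensor calibration drift) ≈ 0.478

By total probability over both values of overloaded truck:
  P(strain alarm | structural fatigue, ¬sensor calibration drift) = 0.35·0.68 + 0.68·0.32
        = 0.238000 + 0.217600 = 0.455600
Keeping only the overloaded truck-present terms gives 0.217600, so
  P(overloaded truck | strain alarm, structural fatigue, ¬sensor calibration drift) = 0.217600 / 0.455600 ≈ 0.478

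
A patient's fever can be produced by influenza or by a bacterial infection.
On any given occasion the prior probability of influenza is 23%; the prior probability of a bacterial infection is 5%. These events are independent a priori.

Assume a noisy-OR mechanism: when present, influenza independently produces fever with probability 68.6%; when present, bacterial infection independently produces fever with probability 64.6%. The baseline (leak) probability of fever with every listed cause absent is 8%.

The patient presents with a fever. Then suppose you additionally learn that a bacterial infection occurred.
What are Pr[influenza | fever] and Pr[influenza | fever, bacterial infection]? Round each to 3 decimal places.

Pr[influenza | fever] ≈ 0.662; Pr[influenza | fever, bacterial infection] ≈ 0.285

Under noisy-OR, P(fever | causes) = 1 − (1−0.08)·∏(1−qᵢ) over the active causes.
By total probability over the 4 (influenza, bacterial infection) configurations:
  P(fever) = 0.08·0.77·0.95 + 0.67432·0.77·0.05 + 0.71112·0.23·0.95 + 0.897736·0.23·0.05
        = 0.058520 + 0.025961 + 0.155380 + 0.010324 = 0.250185
The terms with influenza present sum to 0.165704, so
  P(influenza | fever) = 0.165704 / 0.250185 ≈ 0.662

Now condition on the additional information:
For the numerator, keep only influenza=true terms: 0.897736*0.23 = 0.206479
Normalizer over all consistent configurations: 0.67432*0.77 + 0.897736*0.23 = 0.725705
P(influenza | fever, bacterial infection) = 0.206479/0.725705 ≈ 0.285
Conditioning on bacterial infection lowers the posterior on influenza: the classic explaining-away effect in a common-effect structure.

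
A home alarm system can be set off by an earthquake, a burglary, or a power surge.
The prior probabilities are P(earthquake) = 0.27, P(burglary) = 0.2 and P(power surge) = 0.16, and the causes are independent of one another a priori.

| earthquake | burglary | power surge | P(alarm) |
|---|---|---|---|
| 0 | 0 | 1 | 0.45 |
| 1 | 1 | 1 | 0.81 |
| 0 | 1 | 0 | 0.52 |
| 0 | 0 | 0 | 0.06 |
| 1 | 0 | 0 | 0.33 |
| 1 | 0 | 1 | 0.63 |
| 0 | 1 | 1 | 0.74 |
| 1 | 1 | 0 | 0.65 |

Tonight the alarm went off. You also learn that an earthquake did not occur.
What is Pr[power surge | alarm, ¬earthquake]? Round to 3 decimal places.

Pr[power surge | alarm, ¬earthquake] ≈ 0.389

Enumerate the 4 (burglary, power surge) configurations and weight by the priors:
  P(alarm | ¬earthquake) = 0.06×0.8×0.84 + 0.45×0.8×0.16 + 0.52×0.2×0.84 + 0.74×0.2×0.16
        = 0.040320 + 0.057600 + 0.087360 + 0.023680 = 0.208960
Configurations with power surge contribute 0.081280, so
  P(power surge | alarm, ¬earthquake) = 0.081280 / 0.208960 ≈ 0.389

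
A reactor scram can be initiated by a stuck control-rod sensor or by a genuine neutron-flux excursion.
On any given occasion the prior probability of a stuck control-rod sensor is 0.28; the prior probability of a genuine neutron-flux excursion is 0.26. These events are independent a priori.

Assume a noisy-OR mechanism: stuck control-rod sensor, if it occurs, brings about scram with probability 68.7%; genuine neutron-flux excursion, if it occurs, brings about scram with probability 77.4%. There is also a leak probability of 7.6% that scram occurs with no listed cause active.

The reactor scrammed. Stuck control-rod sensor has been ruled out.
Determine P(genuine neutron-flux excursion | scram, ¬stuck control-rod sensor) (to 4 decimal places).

Under noisy-OR, P(scram | causes) = 1 − (1−0.076)·∏(1−qᵢ) over the active causes.
Enumerate both values of genuine neutron-flux excursion and weight by the priors:
  P(scram | ¬stuck control-rod sensor) = 0.076*0.74 + 0.791176*0.26
        = 0.056240 + 0.205706 = 0.261946
Keeping only the genuine neutron-flux excursion-present terms gives 0.205706, so
  P(genuine neutron-flux excursion | scram, ¬stuck control-rod sensor) = 0.205706 / 0.261946 ≈ 0.7853

P(genuine neutron-flux excursion | scram, ¬stuck control-rod sensor) ≈ 0.7853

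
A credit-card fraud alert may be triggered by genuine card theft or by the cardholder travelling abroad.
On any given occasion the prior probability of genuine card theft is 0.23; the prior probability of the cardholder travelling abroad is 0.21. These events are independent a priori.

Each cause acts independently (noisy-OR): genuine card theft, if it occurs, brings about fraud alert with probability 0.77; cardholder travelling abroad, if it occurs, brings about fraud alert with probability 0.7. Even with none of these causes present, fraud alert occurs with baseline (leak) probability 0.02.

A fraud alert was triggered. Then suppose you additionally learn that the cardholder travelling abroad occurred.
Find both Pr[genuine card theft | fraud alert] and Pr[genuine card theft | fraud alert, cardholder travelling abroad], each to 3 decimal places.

Under noisy-OR, P(fraud alert | causes) = 1 − (1−0.02)·∏(1−qᵢ) over the active causes.
P(fraud alert) = 0.02*0.77*0.79 + 0.706*0.77*0.21 + 0.7746*0.23*0.79 + 0.93238*0.23*0.21 = 0.012166 + 0.114160 + 0.140745 + 0.045034 = 0.312105
The genuine card theft-present share is 0.140745 + 0.045034 = 0.185779.
So P(genuine card theft | fraud alert) = 0.185779/0.312105 ≈ 0.595.

With the extra evidence:
Sum P(fraud alert|·) weighted by the priors over both values of genuine card theft:
  P(fraud alert | cardholder travelling abroad) = 0.706·0.77 + 0.93238·0.23
        = 0.543620 + 0.214447 = 0.758067
The terms with genuine card theft present sum to 0.214447, so
  P(genuine card theft | fraud alert, cardholder travelling abroad) = 0.214447 / 0.758067 ≈ 0.283

Pr[genuine card theft | fraud alert] ≈ 0.595; Pr[genuine card theft | fraud alert, cardholder travelling abroad] ≈ 0.283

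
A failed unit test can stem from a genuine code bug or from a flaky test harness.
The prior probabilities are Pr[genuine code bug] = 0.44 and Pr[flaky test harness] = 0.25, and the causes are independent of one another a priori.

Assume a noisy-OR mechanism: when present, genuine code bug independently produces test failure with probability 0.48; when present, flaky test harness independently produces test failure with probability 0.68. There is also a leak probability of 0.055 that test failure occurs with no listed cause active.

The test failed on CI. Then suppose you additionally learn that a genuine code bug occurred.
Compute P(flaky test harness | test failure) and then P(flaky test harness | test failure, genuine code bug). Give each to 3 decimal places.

Under noisy-OR, P(test failure | causes) = 1 − (1−0.055)·∏(1−qᵢ) over the active causes.
P(test failure) = 0.055·0.56·0.75 + 0.6976·0.56·0.25 + 0.5086·0.44·0.75 + 0.842752·0.44·0.25 = 0.023100 + 0.097664 + 0.167838 + 0.092703 = 0.381305
The flaky test harness-present share is 0.097664 + 0.092703 = 0.190367.
Hence the posterior is 0.190367/0.381305 ≈ 0.499.

With the extra evidence:
Weight on flaky test harness=true, given the evidence: 0.842752*0.25 = 0.210688
Denominator P(test failure | genuine code bug): 0.5086*0.75 + 0.842752*0.25 = 0.592138
Posterior = 0.210688 / 0.592138 ≈ 0.356
— genuine code bug explains away the evidence for flaky test harness.

P(flaky test harness | test failure) ≈ 0.499; P(flaky test harness | test failure, genuine code bug) ≈ 0.356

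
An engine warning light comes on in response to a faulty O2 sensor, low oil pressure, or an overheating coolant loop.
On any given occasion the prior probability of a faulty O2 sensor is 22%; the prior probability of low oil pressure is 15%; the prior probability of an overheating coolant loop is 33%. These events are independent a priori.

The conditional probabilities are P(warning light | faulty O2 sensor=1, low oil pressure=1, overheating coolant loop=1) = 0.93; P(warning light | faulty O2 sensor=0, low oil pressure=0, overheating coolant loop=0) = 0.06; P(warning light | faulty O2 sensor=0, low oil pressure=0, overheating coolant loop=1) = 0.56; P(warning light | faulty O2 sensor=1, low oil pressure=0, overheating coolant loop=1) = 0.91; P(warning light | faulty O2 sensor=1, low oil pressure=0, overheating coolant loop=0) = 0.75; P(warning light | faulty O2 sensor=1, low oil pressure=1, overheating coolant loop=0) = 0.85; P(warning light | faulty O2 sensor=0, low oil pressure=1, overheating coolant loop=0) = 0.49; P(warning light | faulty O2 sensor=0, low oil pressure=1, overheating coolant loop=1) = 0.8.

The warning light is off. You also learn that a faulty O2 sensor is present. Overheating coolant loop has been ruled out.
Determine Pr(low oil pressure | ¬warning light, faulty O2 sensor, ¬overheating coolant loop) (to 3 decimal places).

Pr(low oil pressure | ¬warning light, faulty O2 sensor, ¬overheating coolant loop) ≈ 0.096

Enumerate both values of low oil pressure and weight by the priors:
  P(¬warning light | faulty O2 sensor, ¬overheating coolant loop) = 0.25·0.85 + 0.15·0.15
        = 0.212500 + 0.022500 = 0.235000
The terms with low oil pressure present sum to 0.022500, so
  P(low oil pressure | ¬warning light, faulty O2 sensor, ¬overheating coolant loop) = 0.022500 / 0.235000 ≈ 0.096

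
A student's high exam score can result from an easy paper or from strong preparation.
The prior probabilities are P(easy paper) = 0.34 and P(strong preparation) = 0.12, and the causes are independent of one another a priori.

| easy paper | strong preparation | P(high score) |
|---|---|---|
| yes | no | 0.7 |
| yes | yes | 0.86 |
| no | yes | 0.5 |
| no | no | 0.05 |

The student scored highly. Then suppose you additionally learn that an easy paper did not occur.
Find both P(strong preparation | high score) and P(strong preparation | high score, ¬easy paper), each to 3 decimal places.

P(strong preparation | high score) ≈ 0.238; P(strong preparation | high score, ¬easy paper) ≈ 0.577

Weight on strong preparation=true, given the evidence: 0.039600 + 0.035088 = 0.074688
Denominator P(high score): 0.05*0.66*0.88 + 0.5*0.66*0.12 + 0.7*0.34*0.88 + 0.86*0.34*0.12 = 0.313168
Posterior = 0.074688 / 0.313168 ≈ 0.238

Now also conditioning on easy paper≠true:
Numerator (weight on configurations with strong preparation): 0.5*0.12 = 0.060000
Normalizer over all consistent configurations: 0.05*0.88 + 0.5*0.12 = 0.104000
Posterior = 0.060000 / 0.104000 ≈ 0.577
Ruling out easy paper raises the posterior on strong preparation — the flip side of explaining away.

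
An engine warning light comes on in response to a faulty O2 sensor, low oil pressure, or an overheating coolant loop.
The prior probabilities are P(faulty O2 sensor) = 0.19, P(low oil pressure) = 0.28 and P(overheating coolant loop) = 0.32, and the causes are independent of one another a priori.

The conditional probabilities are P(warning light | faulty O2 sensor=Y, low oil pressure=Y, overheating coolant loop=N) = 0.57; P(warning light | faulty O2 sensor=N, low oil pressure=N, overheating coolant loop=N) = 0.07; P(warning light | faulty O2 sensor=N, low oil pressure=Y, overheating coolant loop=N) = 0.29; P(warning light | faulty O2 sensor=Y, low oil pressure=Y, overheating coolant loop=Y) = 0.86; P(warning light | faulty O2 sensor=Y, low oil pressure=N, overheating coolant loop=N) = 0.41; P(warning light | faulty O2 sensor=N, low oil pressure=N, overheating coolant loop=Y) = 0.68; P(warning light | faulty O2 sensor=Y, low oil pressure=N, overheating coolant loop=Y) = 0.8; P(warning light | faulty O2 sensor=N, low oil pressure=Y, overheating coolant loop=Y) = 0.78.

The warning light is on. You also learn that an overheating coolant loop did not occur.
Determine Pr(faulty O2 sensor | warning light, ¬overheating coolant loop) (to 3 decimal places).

Numerator (weight on configurations with faulty O2 sensor): 0.056088 + 0.030324 = 0.086412
Normalizer over all consistent configurations: 0.07×0.81×0.72 + 0.29×0.81×0.28 + 0.41×0.19×0.72 + 0.57×0.19×0.28 = 0.193008
Posterior = 0.086412 / 0.193008 ≈ 0.448

Pr(faulty O2 sensor | warning light, ¬overheating coolant loop) ≈ 0.448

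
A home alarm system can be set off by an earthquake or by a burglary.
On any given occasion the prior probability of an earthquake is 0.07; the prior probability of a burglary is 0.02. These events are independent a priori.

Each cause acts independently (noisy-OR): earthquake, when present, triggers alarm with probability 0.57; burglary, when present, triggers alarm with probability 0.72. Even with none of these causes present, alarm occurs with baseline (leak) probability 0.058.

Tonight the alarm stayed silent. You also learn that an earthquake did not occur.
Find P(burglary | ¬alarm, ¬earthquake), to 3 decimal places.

P(burglary | ¬alarm, ¬earthquake) ≈ 0.006

Under noisy-OR, P(alarm | causes) = 1 − (1−0.058)·∏(1−qᵢ) over the active causes.
Numerator (weight on configurations with burglary): 0.26376×0.02 = 0.005275
The normalizing constant is 0.942×0.98 + 0.26376×0.02 = 0.928435
Posterior = 0.005275 / 0.928435 ≈ 0.006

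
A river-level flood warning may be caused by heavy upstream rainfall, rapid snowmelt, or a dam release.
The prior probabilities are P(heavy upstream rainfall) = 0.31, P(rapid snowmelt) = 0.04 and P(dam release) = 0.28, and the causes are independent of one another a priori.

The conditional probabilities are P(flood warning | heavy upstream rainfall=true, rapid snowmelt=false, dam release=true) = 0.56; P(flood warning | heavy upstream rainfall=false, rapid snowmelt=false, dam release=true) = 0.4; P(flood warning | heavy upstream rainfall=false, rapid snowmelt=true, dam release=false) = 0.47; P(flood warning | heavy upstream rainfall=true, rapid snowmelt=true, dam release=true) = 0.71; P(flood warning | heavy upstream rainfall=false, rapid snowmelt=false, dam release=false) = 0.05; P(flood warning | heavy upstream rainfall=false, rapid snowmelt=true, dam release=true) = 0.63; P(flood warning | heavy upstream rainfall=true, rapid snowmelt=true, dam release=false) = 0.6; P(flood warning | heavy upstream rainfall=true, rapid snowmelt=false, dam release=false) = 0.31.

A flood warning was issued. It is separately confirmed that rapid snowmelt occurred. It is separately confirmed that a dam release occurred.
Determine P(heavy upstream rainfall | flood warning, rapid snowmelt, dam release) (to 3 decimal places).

Sum P(flood warning|·) weighted by the priors over both values of heavy upstream rainfall:
  P(flood warning | rapid snowmelt, dam release) = 0.63×0.69 + 0.71×0.31
        = 0.434700 + 0.220100 = 0.654800
The terms with heavy upstream rainfall present sum to 0.220100, so
  P(heavy upstream rainfall | flood warning, rapid snowmelt, dam release) = 0.220100 / 0.654800 ≈ 0.336

P(heavy upstream rainfall | flood warning, rapid snowmelt, dam release) ≈ 0.336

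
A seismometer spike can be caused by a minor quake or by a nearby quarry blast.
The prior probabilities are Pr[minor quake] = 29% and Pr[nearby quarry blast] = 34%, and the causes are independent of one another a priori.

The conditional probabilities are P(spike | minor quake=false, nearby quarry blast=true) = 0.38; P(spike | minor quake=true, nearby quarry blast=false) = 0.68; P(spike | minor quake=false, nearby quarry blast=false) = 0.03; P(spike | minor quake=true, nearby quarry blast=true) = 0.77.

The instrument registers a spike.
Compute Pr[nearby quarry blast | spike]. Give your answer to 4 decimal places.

Pr[nearby quarry blast | spike] ≈ 0.5376

P(spike) = 0.03·0.71·0.66 + 0.38·0.71·0.34 + 0.68·0.29·0.66 + 0.77·0.29·0.34 = 0.014058 + 0.091732 + 0.130152 + 0.075922 = 0.311864
Of this, 0.167654 comes from 0.091732 + 0.075922 (the nearby quarry blast=true cases).
So P(nearby quarry blast | spike) = 0.167654/0.311864 ≈ 0.5376.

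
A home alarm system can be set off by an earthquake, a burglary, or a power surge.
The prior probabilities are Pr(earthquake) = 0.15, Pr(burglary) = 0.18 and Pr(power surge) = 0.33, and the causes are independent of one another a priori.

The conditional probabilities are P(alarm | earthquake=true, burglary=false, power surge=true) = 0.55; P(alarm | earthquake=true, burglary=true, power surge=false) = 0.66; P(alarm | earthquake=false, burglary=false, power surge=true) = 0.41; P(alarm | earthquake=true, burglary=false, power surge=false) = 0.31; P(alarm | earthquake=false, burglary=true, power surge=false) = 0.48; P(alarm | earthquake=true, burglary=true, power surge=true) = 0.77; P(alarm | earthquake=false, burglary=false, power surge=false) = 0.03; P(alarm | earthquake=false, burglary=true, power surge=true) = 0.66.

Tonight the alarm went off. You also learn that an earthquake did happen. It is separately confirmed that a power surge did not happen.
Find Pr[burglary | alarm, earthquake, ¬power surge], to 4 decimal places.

Pr[burglary | alarm, earthquake, ¬power surge] ≈ 0.3185

Weight on burglary=true, given the evidence: 0.66·0.18 = 0.118800
Normalizer over all consistent configurations: 0.31·0.82 + 0.66·0.18 = 0.373000
P(burglary | alarm, earthquake, ¬power surge) = 0.118800/0.373000 ≈ 0.3185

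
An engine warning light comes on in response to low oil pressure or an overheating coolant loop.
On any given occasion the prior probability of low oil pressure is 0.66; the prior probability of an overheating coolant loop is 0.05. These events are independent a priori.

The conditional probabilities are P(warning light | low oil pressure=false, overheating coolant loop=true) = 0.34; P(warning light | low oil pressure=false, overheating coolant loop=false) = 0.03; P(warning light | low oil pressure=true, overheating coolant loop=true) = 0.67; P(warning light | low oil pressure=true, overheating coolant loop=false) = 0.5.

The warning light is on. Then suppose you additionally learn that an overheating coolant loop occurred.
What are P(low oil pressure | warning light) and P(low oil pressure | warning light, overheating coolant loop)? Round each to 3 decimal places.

Enumerate the 4 (low oil pressure, overheating coolant loop) configurations and weight by the priors:
  P(warning light) = 0.03·0.34·0.95 + 0.34·0.34·0.05 + 0.5·0.66·0.95 + 0.67·0.66·0.05
        = 0.009690 + 0.005780 + 0.313500 + 0.022110 = 0.351080
The terms with low oil pressure present sum to 0.335610, so
  P(low oil pressure | warning light) = 0.335610 / 0.351080 ≈ 0.956

With the extra evidence:
Numerator (weight on configurations with low oil pressure): 0.67×0.66 = 0.442200
Normalizer over all consistent configurations: 0.34×0.34 + 0.67×0.66 = 0.557800
Posterior = 0.442200 / 0.557800 ≈ 0.793

P(low oil pressure | warning light) ≈ 0.956; P(low oil pressure | warning light, overheating coolant loop) ≈ 0.793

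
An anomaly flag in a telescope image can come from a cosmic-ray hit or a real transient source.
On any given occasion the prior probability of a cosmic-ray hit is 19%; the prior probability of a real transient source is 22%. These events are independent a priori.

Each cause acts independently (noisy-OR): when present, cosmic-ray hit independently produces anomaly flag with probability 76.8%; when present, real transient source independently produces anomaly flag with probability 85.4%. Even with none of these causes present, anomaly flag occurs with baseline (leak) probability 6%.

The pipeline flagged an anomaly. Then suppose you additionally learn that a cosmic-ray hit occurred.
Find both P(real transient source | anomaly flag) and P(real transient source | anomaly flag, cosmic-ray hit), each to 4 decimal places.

P(real transient source | anomaly flag) ≈ 0.5581; P(real transient source | anomaly flag, cosmic-ray hit) ≈ 0.2588

Under noisy-OR, P(anomaly flag | causes) = 1 − (1−0.06)·∏(1−qᵢ) over the active causes.
Numerator (weight on configurations with real transient source): 0.153744 + 0.040469 = 0.194213
The normalizing constant is 0.06·0.81·0.78 + 0.86276·0.81·0.22 + 0.78192·0.19·0.78 + 0.96816·0.19·0.22 = 0.348002
Posterior = 0.194213 / 0.348002 ≈ 0.5581

With the extra evidence:
P(anomaly flag | cosmic-ray hit) = 0.78192·0.78 + 0.96816·0.22 = 0.609898 + 0.212995 = 0.822893
Restricting to configurations with real transient source present: 0.96816·0.22 = 0.212995.
P(real transient source | anomaly flag, cosmic-ray hit) = 0.212995 / 0.822893 ≈ 0.2588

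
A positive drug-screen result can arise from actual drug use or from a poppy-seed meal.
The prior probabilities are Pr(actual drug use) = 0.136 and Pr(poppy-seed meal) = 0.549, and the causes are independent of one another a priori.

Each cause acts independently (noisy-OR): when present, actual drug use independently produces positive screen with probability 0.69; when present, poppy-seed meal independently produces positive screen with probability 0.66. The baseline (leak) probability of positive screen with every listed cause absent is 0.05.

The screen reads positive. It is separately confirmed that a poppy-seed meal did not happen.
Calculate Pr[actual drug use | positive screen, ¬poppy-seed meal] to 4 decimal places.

Under noisy-OR, P(positive screen | causes) = 1 − (1−0.05)·∏(1−qᵢ) over the active causes.
P(positive screen | ¬poppy-seed meal) = 0.05×0.864 + 0.7055×0.136 = 0.043200 + 0.095948 = 0.139148
Of this, 0.095948 comes from 0.7055×0.136 (the actual drug use=true cases).
Hence the posterior is 0.095948/0.139148 ≈ 0.6895.

Pr[actual drug use | positive screen, ¬poppy-seed meal] ≈ 0.6895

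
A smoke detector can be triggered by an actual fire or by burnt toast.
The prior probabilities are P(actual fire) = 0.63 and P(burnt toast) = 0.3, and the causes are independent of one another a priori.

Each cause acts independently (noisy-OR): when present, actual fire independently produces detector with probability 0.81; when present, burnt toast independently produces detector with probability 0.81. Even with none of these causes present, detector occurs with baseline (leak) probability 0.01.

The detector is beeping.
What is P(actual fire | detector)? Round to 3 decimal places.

P(actual fire | detector) ≈ 0.854

Under noisy-OR, P(detector | causes) = 1 − (1−0.01)·∏(1−qᵢ) over the active causes.
By total probability over the 4 (actual fire, burnt toast) configurations:
  P(detector) = 0.01×0.37×0.7 + 0.8119×0.37×0.3 + 0.8119×0.63×0.7 + 0.964261×0.63×0.3
        = 0.002590 + 0.090121 + 0.358048 + 0.182245 = 0.633004
Configurations with actual fire contribute 0.540293, so
  P(actual fire | detector) = 0.540293 / 0.633004 ≈ 0.854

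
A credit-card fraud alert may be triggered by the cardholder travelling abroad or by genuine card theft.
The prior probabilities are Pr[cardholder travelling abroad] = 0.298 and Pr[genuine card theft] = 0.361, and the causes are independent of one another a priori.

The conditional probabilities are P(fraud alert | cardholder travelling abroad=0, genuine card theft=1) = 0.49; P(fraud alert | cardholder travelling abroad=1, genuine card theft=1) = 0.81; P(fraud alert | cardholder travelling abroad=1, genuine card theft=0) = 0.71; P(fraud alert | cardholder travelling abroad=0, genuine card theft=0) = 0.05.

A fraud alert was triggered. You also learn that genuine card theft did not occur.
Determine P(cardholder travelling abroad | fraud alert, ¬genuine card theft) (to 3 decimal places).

P(fraud alert | ¬genuine card theft) = 0.05·0.702 + 0.71·0.298 = 0.035100 + 0.211580 = 0.246680
The cardholder travelling abroad-present share is 0.71·0.298 = 0.211580.
P(cardholder travelling abroad | fraud alert, ¬genuine card theft) = 0.211580 / 0.246680 ≈ 0.858

P(cardholder travelling abroad | fraud alert, ¬genuine card theft) ≈ 0.858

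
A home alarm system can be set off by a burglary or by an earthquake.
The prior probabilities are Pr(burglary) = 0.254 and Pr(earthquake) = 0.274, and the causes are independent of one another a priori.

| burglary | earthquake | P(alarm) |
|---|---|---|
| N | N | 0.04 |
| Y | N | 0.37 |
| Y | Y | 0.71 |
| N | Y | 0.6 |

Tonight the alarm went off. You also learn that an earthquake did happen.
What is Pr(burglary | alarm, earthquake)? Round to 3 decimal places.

Pr(burglary | alarm, earthquake) ≈ 0.287

By total probability over both values of burglary:
  P(alarm | earthquake) = 0.6*0.746 + 0.71*0.254
        = 0.447600 + 0.180340 = 0.627940
Configurations with burglary contribute 0.180340, so
  P(burglary | alarm, earthquake) = 0.180340 / 0.627940 ≈ 0.287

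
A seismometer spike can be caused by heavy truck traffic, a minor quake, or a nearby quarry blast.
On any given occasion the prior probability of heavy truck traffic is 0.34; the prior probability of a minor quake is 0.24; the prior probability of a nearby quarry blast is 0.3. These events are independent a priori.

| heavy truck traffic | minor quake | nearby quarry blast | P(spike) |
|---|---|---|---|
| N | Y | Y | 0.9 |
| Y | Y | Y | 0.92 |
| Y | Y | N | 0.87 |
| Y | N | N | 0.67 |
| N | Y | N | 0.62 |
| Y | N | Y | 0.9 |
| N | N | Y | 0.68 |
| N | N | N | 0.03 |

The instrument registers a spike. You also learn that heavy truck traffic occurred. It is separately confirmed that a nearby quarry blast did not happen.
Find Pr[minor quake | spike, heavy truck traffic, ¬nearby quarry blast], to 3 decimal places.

P(spike | heavy truck traffic, ¬nearby quarry blast) = 0.67×0.76 + 0.87×0.24 = 0.509200 + 0.208800 = 0.718000
The minor quake-present share is 0.87×0.24 = 0.208800.
P(minor quake | spike, heavy truck traffic, ¬nearby quarry blast) = 0.208800 / 0.718000 ≈ 0.291

Pr[minor quake | spike, heavy truck traffic, ¬nearby quarry blast] ≈ 0.291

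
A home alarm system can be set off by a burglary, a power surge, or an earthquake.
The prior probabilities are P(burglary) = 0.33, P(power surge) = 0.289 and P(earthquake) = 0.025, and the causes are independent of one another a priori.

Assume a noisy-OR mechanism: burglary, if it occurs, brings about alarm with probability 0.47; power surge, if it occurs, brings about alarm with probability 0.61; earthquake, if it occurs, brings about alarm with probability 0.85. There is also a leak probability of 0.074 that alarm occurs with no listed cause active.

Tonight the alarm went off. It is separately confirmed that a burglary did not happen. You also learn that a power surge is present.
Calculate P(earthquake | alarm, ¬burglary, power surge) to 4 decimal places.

Under noisy-OR, P(alarm | causes) = 1 − (1−0.074)·∏(1−qᵢ) over the active causes.
P(alarm | ¬burglary, power surge) = 0.63886×0.975 + 0.945829×0.025 = 0.622888 + 0.023646 = 0.646534
The earthquake-present share is 0.945829×0.025 = 0.023646.
So P(earthquake | alarm, ¬burglary, power surge) = 0.023646/0.646534 ≈ 0.0366.

P(earthquake | alarm, ¬burglary, power surge) ≈ 0.0366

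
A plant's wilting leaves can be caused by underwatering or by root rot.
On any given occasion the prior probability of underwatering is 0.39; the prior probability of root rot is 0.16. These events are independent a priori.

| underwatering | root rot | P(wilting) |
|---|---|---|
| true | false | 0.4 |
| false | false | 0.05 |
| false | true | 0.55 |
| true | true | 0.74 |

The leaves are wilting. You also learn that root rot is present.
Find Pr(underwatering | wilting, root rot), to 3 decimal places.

Numerator (weight on configurations with underwatering): 0.74·0.39 = 0.288600
The normalizing constant is 0.55·0.61 + 0.74·0.39 = 0.624100
Posterior = 0.288600 / 0.624100 ≈ 0.462

Pr(underwatering | wilting, root rot) ≈ 0.462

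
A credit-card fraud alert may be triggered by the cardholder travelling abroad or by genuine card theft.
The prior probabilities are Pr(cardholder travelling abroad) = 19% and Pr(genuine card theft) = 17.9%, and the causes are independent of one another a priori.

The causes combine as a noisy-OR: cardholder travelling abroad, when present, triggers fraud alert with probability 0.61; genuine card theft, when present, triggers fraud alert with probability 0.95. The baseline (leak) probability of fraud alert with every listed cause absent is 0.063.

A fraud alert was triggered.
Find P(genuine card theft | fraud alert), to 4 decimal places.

P(genuine card theft | fraud alert) ≈ 0.5491

Under noisy-OR, P(fraud alert | causes) = 1 − (1−0.063)·∏(1−qᵢ) over the active causes.
Weight on genuine card theft=true, given the evidence: 0.138197 + 0.033389 = 0.171586
Normalizer over all consistent configurations: 0.063×0.81×0.821 + 0.95315×0.81×0.179 + 0.63457×0.19×0.821 + 0.981729×0.19×0.179 = 0.312469
P(genuine card theft | fraud alert) = 0.171586/0.312469 ≈ 0.5491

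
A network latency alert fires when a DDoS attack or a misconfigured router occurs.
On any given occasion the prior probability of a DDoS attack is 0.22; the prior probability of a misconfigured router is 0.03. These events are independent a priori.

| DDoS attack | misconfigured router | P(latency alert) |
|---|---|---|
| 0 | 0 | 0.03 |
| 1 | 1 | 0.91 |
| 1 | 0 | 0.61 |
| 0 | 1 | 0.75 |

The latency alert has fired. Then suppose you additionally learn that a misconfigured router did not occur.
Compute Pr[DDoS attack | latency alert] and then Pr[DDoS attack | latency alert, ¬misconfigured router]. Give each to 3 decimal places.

Pr[DDoS attack | latency alert] ≈ 0.772; Pr[DDoS attack | latency alert, ¬misconfigured router] ≈ 0.852

Enumerate the 4 (DDoS attack, misconfigured router) configurations and weight by the priors:
  P(latency alert) = 0.03·0.78·0.97 + 0.75·0.78·0.03 + 0.61·0.22·0.97 + 0.91·0.22·0.03
        = 0.022698 + 0.017550 + 0.130174 + 0.006006 = 0.176428
Keeping only the DDoS attack-present terms gives 0.136180, so
  P(DDoS attack | latency alert) = 0.136180 / 0.176428 ≈ 0.772

With the extra evidence:
P(latency alert | ¬misconfigured router) = 0.03·0.78 + 0.61·0.22 = 0.023400 + 0.134200 = 0.157600
The DDoS attack-present share is 0.61·0.22 = 0.134200.
Hence the posterior is 0.134200/0.157600 ≈ 0.852.
With misconfigured router excluded, DDoS attack must carry more of the explanatory weight for the latency alert.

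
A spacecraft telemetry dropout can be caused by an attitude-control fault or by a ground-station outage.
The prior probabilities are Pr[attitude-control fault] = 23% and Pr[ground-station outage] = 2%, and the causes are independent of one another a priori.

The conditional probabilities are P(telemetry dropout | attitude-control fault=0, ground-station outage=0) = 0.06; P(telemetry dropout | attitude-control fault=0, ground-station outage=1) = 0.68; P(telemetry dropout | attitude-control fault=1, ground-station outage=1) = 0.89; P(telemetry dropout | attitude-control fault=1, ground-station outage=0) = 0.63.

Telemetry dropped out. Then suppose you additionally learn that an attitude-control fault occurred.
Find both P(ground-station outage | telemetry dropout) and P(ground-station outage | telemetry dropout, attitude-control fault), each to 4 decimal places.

P(ground-station outage | telemetry dropout) ≈ 0.0722; P(ground-station outage | telemetry dropout, attitude-control fault) ≈ 0.0280

For the numerator, keep only ground-station outage=true terms: 0.010472 + 0.004094 = 0.014566
The normalizing constant is 0.06×0.77×0.98 + 0.68×0.77×0.02 + 0.63×0.23×0.98 + 0.89×0.23×0.02 = 0.201844
P(ground-station outage | telemetry dropout) = 0.014566/0.201844 ≈ 0.0722

With the extra evidence:
P(telemetry dropout | attitude-control fault) = 0.63·0.98 + 0.89·0.02 = 0.617400 + 0.017800 = 0.635200
Restricting to configurations with ground-station outage present: 0.89·0.02 = 0.017800.
P(ground-station outage | telemetry dropout, attitude-control fault) = 0.017800 / 0.635200 ≈ 0.0280
The drop from 0.0722 to 0.0280 is the explaining-away (discounting) effect.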